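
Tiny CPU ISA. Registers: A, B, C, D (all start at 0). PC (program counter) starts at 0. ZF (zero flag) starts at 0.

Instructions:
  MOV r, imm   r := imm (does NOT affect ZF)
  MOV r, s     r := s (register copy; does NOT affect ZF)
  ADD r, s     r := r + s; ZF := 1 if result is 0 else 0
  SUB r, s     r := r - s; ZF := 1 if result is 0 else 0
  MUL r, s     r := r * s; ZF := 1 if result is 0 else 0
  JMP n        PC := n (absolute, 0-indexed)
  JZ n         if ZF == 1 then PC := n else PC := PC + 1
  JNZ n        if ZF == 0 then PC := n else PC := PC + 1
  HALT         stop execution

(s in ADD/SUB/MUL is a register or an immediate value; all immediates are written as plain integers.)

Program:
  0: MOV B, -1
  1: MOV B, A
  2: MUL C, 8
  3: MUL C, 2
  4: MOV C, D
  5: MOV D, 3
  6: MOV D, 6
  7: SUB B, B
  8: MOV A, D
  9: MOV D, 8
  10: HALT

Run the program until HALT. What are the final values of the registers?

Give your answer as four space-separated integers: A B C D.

Step 1: PC=0 exec 'MOV B, -1'. After: A=0 B=-1 C=0 D=0 ZF=0 PC=1
Step 2: PC=1 exec 'MOV B, A'. After: A=0 B=0 C=0 D=0 ZF=0 PC=2
Step 3: PC=2 exec 'MUL C, 8'. After: A=0 B=0 C=0 D=0 ZF=1 PC=3
Step 4: PC=3 exec 'MUL C, 2'. After: A=0 B=0 C=0 D=0 ZF=1 PC=4
Step 5: PC=4 exec 'MOV C, D'. After: A=0 B=0 C=0 D=0 ZF=1 PC=5
Step 6: PC=5 exec 'MOV D, 3'. After: A=0 B=0 C=0 D=3 ZF=1 PC=6
Step 7: PC=6 exec 'MOV D, 6'. After: A=0 B=0 C=0 D=6 ZF=1 PC=7
Step 8: PC=7 exec 'SUB B, B'. After: A=0 B=0 C=0 D=6 ZF=1 PC=8
Step 9: PC=8 exec 'MOV A, D'. After: A=6 B=0 C=0 D=6 ZF=1 PC=9
Step 10: PC=9 exec 'MOV D, 8'. After: A=6 B=0 C=0 D=8 ZF=1 PC=10
Step 11: PC=10 exec 'HALT'. After: A=6 B=0 C=0 D=8 ZF=1 PC=10 HALTED

Answer: 6 0 0 8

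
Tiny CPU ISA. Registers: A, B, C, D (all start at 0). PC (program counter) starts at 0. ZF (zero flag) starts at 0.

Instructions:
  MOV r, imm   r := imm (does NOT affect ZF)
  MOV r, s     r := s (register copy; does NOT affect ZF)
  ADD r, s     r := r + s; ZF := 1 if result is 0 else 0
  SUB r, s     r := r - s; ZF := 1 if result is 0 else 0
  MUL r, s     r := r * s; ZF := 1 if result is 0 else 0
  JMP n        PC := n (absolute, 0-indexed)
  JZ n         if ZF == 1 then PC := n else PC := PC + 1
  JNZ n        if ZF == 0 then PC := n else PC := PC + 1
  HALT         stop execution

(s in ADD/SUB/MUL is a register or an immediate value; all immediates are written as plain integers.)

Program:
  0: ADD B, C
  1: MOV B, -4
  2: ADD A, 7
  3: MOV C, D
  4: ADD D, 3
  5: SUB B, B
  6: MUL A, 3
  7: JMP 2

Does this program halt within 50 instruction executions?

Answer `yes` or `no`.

Step 1: PC=0 exec 'ADD B, C'. After: A=0 B=0 C=0 D=0 ZF=1 PC=1
Step 2: PC=1 exec 'MOV B, -4'. After: A=0 B=-4 C=0 D=0 ZF=1 PC=2
Step 3: PC=2 exec 'ADD A, 7'. After: A=7 B=-4 C=0 D=0 ZF=0 PC=3
Step 4: PC=3 exec 'MOV C, D'. After: A=7 B=-4 C=0 D=0 ZF=0 PC=4
Step 5: PC=4 exec 'ADD D, 3'. After: A=7 B=-4 C=0 D=3 ZF=0 PC=5
Step 6: PC=5 exec 'SUB B, B'. After: A=7 B=0 C=0 D=3 ZF=1 PC=6
Step 7: PC=6 exec 'MUL A, 3'. After: A=21 B=0 C=0 D=3 ZF=0 PC=7
Step 8: PC=7 exec 'JMP 2'. After: A=21 B=0 C=0 D=3 ZF=0 PC=2
Step 9: PC=2 exec 'ADD A, 7'. After: A=28 B=0 C=0 D=3 ZF=0 PC=3
Step 10: PC=3 exec 'MOV C, D'. After: A=28 B=0 C=3 D=3 ZF=0 PC=4
Step 11: PC=4 exec 'ADD D, 3'. After: A=28 B=0 C=3 D=6 ZF=0 PC=5
Step 12: PC=5 exec 'SUB B, B'. After: A=28 B=0 C=3 D=6 ZF=1 PC=6
Step 13: PC=6 exec 'MUL A, 3'. After: A=84 B=0 C=3 D=6 ZF=0 PC=7
Step 14: PC=7 exec 'JMP 2'. After: A=84 B=0 C=3 D=6 ZF=0 PC=2
Step 15: PC=2 exec 'ADD A, 7'. After: A=91 B=0 C=3 D=6 ZF=0 PC=3
After 50 steps: not halted. PC revisits the same instructions with no path to HALT; will never halt.

Answer: no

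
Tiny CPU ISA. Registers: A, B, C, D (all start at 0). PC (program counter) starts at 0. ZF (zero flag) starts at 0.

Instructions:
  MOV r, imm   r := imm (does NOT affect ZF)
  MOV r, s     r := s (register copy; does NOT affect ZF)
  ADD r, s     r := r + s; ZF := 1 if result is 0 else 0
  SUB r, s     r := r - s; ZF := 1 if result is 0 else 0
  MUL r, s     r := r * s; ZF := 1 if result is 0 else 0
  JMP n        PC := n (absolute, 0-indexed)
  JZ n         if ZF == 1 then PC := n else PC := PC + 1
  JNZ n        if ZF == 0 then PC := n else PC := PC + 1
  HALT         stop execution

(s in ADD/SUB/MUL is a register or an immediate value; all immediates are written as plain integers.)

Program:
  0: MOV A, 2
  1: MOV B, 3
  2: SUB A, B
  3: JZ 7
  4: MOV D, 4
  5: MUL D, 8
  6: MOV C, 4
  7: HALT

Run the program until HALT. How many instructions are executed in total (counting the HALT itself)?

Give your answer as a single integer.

Answer: 8

Derivation:
Step 1: PC=0 exec 'MOV A, 2'. After: A=2 B=0 C=0 D=0 ZF=0 PC=1
Step 2: PC=1 exec 'MOV B, 3'. After: A=2 B=3 C=0 D=0 ZF=0 PC=2
Step 3: PC=2 exec 'SUB A, B'. After: A=-1 B=3 C=0 D=0 ZF=0 PC=3
Step 4: PC=3 exec 'JZ 7'. After: A=-1 B=3 C=0 D=0 ZF=0 PC=4
Step 5: PC=4 exec 'MOV D, 4'. After: A=-1 B=3 C=0 D=4 ZF=0 PC=5
Step 6: PC=5 exec 'MUL D, 8'. After: A=-1 B=3 C=0 D=32 ZF=0 PC=6
Step 7: PC=6 exec 'MOV C, 4'. After: A=-1 B=3 C=4 D=32 ZF=0 PC=7
Step 8: PC=7 exec 'HALT'. After: A=-1 B=3 C=4 D=32 ZF=0 PC=7 HALTED
Total instructions executed: 8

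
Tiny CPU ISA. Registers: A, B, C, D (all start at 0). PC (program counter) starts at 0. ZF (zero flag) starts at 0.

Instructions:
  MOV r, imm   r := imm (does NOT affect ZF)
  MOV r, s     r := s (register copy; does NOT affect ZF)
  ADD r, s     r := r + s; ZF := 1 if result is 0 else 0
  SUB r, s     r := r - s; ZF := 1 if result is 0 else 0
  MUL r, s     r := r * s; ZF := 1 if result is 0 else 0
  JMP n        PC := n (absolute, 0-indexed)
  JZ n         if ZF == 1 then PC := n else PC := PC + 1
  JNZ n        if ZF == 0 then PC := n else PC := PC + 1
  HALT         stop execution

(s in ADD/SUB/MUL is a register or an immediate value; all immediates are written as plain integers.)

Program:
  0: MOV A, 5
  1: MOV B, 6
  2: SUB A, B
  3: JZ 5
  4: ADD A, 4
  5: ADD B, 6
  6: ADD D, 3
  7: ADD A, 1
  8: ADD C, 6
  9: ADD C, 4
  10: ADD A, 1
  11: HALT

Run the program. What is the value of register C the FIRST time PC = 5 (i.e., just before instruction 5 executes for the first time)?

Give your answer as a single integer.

Step 1: PC=0 exec 'MOV A, 5'. After: A=5 B=0 C=0 D=0 ZF=0 PC=1
Step 2: PC=1 exec 'MOV B, 6'. After: A=5 B=6 C=0 D=0 ZF=0 PC=2
Step 3: PC=2 exec 'SUB A, B'. After: A=-1 B=6 C=0 D=0 ZF=0 PC=3
Step 4: PC=3 exec 'JZ 5'. After: A=-1 B=6 C=0 D=0 ZF=0 PC=4
Step 5: PC=4 exec 'ADD A, 4'. After: A=3 B=6 C=0 D=0 ZF=0 PC=5
First time PC=5: C=0

0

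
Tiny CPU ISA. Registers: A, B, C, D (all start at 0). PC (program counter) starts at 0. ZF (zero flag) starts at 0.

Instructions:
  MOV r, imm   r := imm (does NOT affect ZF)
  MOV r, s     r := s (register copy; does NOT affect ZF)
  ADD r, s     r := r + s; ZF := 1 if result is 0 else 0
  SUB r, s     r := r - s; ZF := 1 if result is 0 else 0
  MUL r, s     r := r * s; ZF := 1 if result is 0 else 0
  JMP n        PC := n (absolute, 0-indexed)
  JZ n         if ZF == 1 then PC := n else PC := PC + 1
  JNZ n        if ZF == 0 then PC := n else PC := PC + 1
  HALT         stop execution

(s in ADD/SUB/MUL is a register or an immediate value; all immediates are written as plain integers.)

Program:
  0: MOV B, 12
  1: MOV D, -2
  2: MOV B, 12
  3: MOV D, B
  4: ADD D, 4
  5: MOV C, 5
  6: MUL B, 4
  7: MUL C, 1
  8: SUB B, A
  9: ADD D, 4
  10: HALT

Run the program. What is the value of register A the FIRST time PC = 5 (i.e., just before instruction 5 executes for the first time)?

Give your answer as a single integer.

Step 1: PC=0 exec 'MOV B, 12'. After: A=0 B=12 C=0 D=0 ZF=0 PC=1
Step 2: PC=1 exec 'MOV D, -2'. After: A=0 B=12 C=0 D=-2 ZF=0 PC=2
Step 3: PC=2 exec 'MOV B, 12'. After: A=0 B=12 C=0 D=-2 ZF=0 PC=3
Step 4: PC=3 exec 'MOV D, B'. After: A=0 B=12 C=0 D=12 ZF=0 PC=4
Step 5: PC=4 exec 'ADD D, 4'. After: A=0 B=12 C=0 D=16 ZF=0 PC=5
First time PC=5: A=0

0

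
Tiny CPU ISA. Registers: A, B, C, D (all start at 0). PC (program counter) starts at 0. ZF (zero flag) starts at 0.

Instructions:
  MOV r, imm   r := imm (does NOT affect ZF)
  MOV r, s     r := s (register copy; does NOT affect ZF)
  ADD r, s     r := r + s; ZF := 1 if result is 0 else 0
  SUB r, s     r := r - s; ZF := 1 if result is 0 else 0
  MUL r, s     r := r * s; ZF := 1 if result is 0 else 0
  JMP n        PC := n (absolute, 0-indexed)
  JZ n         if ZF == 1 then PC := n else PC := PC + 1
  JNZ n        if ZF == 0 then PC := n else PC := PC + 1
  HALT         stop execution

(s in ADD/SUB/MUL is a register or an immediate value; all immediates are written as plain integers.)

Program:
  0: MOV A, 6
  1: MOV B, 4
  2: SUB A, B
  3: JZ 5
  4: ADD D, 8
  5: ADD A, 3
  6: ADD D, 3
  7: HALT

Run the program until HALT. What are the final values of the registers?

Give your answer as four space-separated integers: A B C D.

Step 1: PC=0 exec 'MOV A, 6'. After: A=6 B=0 C=0 D=0 ZF=0 PC=1
Step 2: PC=1 exec 'MOV B, 4'. After: A=6 B=4 C=0 D=0 ZF=0 PC=2
Step 3: PC=2 exec 'SUB A, B'. After: A=2 B=4 C=0 D=0 ZF=0 PC=3
Step 4: PC=3 exec 'JZ 5'. After: A=2 B=4 C=0 D=0 ZF=0 PC=4
Step 5: PC=4 exec 'ADD D, 8'. After: A=2 B=4 C=0 D=8 ZF=0 PC=5
Step 6: PC=5 exec 'ADD A, 3'. After: A=5 B=4 C=0 D=8 ZF=0 PC=6
Step 7: PC=6 exec 'ADD D, 3'. After: A=5 B=4 C=0 D=11 ZF=0 PC=7
Step 8: PC=7 exec 'HALT'. After: A=5 B=4 C=0 D=11 ZF=0 PC=7 HALTED

Answer: 5 4 0 11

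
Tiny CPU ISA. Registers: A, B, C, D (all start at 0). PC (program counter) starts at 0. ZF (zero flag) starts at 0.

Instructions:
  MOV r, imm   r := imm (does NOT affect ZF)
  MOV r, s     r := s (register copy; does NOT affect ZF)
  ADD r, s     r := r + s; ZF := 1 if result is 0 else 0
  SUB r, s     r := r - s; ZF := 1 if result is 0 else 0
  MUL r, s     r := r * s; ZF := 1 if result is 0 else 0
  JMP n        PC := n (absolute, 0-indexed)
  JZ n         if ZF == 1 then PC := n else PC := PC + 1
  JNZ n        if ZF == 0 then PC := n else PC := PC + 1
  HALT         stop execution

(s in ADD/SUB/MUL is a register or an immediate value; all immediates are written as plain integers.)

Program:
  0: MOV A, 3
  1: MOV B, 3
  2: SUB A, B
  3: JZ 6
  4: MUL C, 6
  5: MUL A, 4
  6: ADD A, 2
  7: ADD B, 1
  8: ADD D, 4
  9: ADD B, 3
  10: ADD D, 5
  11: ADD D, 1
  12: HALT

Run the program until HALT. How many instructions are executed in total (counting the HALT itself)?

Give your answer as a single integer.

Step 1: PC=0 exec 'MOV A, 3'. After: A=3 B=0 C=0 D=0 ZF=0 PC=1
Step 2: PC=1 exec 'MOV B, 3'. After: A=3 B=3 C=0 D=0 ZF=0 PC=2
Step 3: PC=2 exec 'SUB A, B'. After: A=0 B=3 C=0 D=0 ZF=1 PC=3
Step 4: PC=3 exec 'JZ 6'. After: A=0 B=3 C=0 D=0 ZF=1 PC=6
Step 5: PC=6 exec 'ADD A, 2'. After: A=2 B=3 C=0 D=0 ZF=0 PC=7
Step 6: PC=7 exec 'ADD B, 1'. After: A=2 B=4 C=0 D=0 ZF=0 PC=8
Step 7: PC=8 exec 'ADD D, 4'. After: A=2 B=4 C=0 D=4 ZF=0 PC=9
Step 8: PC=9 exec 'ADD B, 3'. After: A=2 B=7 C=0 D=4 ZF=0 PC=10
Step 9: PC=10 exec 'ADD D, 5'. After: A=2 B=7 C=0 D=9 ZF=0 PC=11
Step 10: PC=11 exec 'ADD D, 1'. After: A=2 B=7 C=0 D=10 ZF=0 PC=12
Step 11: PC=12 exec 'HALT'. After: A=2 B=7 C=0 D=10 ZF=0 PC=12 HALTED
Total instructions executed: 11

Answer: 11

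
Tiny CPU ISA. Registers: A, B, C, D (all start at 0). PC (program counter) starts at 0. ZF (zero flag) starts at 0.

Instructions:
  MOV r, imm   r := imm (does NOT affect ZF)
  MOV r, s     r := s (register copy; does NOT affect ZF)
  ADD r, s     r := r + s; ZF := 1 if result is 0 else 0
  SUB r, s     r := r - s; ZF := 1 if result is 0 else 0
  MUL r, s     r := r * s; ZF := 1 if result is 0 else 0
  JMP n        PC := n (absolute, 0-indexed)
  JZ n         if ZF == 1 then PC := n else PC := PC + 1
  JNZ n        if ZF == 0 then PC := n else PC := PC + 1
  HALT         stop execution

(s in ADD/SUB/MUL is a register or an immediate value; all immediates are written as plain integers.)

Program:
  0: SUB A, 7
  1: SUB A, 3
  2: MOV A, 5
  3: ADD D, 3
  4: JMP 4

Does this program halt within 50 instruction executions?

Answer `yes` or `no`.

Answer: no

Derivation:
Step 1: PC=0 exec 'SUB A, 7'. After: A=-7 B=0 C=0 D=0 ZF=0 PC=1
Step 2: PC=1 exec 'SUB A, 3'. After: A=-10 B=0 C=0 D=0 ZF=0 PC=2
Step 3: PC=2 exec 'MOV A, 5'. After: A=5 B=0 C=0 D=0 ZF=0 PC=3
Step 4: PC=3 exec 'ADD D, 3'. After: A=5 B=0 C=0 D=3 ZF=0 PC=4
Step 5: PC=4 exec 'JMP 4'. After: A=5 B=0 C=0 D=3 ZF=0 PC=4
State after step 5 equals state after step 4: the program is in a cycle of length 1 and will never halt.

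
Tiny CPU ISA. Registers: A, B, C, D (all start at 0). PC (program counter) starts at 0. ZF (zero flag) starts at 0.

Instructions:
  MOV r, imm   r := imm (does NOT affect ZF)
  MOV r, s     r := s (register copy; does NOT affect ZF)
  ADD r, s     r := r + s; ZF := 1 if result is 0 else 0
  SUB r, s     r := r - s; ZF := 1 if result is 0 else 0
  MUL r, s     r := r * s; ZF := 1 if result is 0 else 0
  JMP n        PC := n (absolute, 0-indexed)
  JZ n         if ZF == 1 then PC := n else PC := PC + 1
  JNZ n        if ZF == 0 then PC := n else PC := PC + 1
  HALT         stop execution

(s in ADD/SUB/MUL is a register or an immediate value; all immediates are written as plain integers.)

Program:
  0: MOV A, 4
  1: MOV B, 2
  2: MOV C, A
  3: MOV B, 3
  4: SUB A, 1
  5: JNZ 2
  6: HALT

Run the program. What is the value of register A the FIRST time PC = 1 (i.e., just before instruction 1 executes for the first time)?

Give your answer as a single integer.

Step 1: PC=0 exec 'MOV A, 4'. After: A=4 B=0 C=0 D=0 ZF=0 PC=1
First time PC=1: A=4

4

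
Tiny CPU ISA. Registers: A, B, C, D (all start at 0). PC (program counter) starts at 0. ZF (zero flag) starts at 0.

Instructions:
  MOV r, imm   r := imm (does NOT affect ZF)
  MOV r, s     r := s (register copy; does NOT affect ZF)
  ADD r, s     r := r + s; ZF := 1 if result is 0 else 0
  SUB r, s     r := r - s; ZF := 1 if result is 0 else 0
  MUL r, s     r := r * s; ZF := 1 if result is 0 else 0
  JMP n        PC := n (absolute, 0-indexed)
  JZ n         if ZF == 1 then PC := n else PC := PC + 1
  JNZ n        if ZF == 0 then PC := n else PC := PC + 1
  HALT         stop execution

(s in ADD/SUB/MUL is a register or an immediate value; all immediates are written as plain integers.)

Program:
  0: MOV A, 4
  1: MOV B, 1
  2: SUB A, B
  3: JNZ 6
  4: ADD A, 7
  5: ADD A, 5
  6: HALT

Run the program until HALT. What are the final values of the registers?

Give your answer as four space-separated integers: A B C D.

Answer: 3 1 0 0

Derivation:
Step 1: PC=0 exec 'MOV A, 4'. After: A=4 B=0 C=0 D=0 ZF=0 PC=1
Step 2: PC=1 exec 'MOV B, 1'. After: A=4 B=1 C=0 D=0 ZF=0 PC=2
Step 3: PC=2 exec 'SUB A, B'. After: A=3 B=1 C=0 D=0 ZF=0 PC=3
Step 4: PC=3 exec 'JNZ 6'. After: A=3 B=1 C=0 D=0 ZF=0 PC=6
Step 5: PC=6 exec 'HALT'. After: A=3 B=1 C=0 D=0 ZF=0 PC=6 HALTED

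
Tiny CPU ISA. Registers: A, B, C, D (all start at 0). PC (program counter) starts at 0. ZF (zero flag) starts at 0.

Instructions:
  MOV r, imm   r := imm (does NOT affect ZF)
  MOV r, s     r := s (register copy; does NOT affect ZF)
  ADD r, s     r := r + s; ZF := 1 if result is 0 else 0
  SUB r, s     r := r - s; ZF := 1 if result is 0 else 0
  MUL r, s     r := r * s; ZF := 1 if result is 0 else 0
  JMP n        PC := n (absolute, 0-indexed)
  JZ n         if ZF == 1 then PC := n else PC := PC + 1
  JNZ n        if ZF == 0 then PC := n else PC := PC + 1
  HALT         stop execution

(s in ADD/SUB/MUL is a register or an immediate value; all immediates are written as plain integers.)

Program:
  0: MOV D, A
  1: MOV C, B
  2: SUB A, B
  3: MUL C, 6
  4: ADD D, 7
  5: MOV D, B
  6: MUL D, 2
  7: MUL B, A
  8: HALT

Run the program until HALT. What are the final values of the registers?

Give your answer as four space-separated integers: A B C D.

Answer: 0 0 0 0

Derivation:
Step 1: PC=0 exec 'MOV D, A'. After: A=0 B=0 C=0 D=0 ZF=0 PC=1
Step 2: PC=1 exec 'MOV C, B'. After: A=0 B=0 C=0 D=0 ZF=0 PC=2
Step 3: PC=2 exec 'SUB A, B'. After: A=0 B=0 C=0 D=0 ZF=1 PC=3
Step 4: PC=3 exec 'MUL C, 6'. After: A=0 B=0 C=0 D=0 ZF=1 PC=4
Step 5: PC=4 exec 'ADD D, 7'. After: A=0 B=0 C=0 D=7 ZF=0 PC=5
Step 6: PC=5 exec 'MOV D, B'. After: A=0 B=0 C=0 D=0 ZF=0 PC=6
Step 7: PC=6 exec 'MUL D, 2'. After: A=0 B=0 C=0 D=0 ZF=1 PC=7
Step 8: PC=7 exec 'MUL B, A'. After: A=0 B=0 C=0 D=0 ZF=1 PC=8
Step 9: PC=8 exec 'HALT'. After: A=0 B=0 C=0 D=0 ZF=1 PC=8 HALTED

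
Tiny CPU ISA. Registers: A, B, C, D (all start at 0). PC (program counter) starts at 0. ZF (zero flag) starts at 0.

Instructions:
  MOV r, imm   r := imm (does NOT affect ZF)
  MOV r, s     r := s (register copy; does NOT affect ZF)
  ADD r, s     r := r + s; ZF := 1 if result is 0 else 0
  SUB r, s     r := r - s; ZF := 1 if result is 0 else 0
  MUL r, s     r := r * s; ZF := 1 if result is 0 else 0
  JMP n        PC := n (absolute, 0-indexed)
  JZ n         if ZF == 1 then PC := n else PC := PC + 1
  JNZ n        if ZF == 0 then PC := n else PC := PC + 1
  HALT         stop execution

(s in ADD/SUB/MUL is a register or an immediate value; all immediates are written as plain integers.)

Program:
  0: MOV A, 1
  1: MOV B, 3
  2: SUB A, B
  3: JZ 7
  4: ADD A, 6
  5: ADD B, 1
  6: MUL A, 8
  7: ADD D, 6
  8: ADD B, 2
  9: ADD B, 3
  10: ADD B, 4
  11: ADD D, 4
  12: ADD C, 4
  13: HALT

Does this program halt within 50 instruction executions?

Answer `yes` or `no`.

Step 1: PC=0 exec 'MOV A, 1'. After: A=1 B=0 C=0 D=0 ZF=0 PC=1
Step 2: PC=1 exec 'MOV B, 3'. After: A=1 B=3 C=0 D=0 ZF=0 PC=2
Step 3: PC=2 exec 'SUB A, B'. After: A=-2 B=3 C=0 D=0 ZF=0 PC=3
Step 4: PC=3 exec 'JZ 7'. After: A=-2 B=3 C=0 D=0 ZF=0 PC=4
Step 5: PC=4 exec 'ADD A, 6'. After: A=4 B=3 C=0 D=0 ZF=0 PC=5
Step 6: PC=5 exec 'ADD B, 1'. After: A=4 B=4 C=0 D=0 ZF=0 PC=6
Step 7: PC=6 exec 'MUL A, 8'. After: A=32 B=4 C=0 D=0 ZF=0 PC=7
Step 8: PC=7 exec 'ADD D, 6'. After: A=32 B=4 C=0 D=6 ZF=0 PC=8
Step 9: PC=8 exec 'ADD B, 2'. After: A=32 B=6 C=0 D=6 ZF=0 PC=9
Step 10: PC=9 exec 'ADD B, 3'. After: A=32 B=9 C=0 D=6 ZF=0 PC=10
Step 11: PC=10 exec 'ADD B, 4'. After: A=32 B=13 C=0 D=6 ZF=0 PC=11
Step 12: PC=11 exec 'ADD D, 4'. After: A=32 B=13 C=0 D=10 ZF=0 PC=12
Step 13: PC=12 exec 'ADD C, 4'. After: A=32 B=13 C=4 D=10 ZF=0 PC=13
Step 14: PC=13 exec 'HALT'. After: A=32 B=13 C=4 D=10 ZF=0 PC=13 HALTED

Answer: yes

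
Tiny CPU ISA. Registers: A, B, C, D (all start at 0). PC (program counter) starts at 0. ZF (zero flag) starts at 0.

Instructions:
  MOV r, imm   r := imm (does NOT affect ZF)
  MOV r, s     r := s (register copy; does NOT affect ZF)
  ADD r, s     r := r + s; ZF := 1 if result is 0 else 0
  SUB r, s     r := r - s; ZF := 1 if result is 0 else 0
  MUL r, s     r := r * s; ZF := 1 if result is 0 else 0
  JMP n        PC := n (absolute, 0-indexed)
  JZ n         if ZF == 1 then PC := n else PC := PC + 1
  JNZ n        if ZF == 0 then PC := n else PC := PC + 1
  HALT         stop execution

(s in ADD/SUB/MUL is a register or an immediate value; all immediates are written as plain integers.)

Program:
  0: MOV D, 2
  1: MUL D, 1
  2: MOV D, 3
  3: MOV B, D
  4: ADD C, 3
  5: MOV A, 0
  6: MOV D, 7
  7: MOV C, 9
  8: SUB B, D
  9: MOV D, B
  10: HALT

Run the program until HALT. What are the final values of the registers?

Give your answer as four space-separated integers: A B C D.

Step 1: PC=0 exec 'MOV D, 2'. After: A=0 B=0 C=0 D=2 ZF=0 PC=1
Step 2: PC=1 exec 'MUL D, 1'. After: A=0 B=0 C=0 D=2 ZF=0 PC=2
Step 3: PC=2 exec 'MOV D, 3'. After: A=0 B=0 C=0 D=3 ZF=0 PC=3
Step 4: PC=3 exec 'MOV B, D'. After: A=0 B=3 C=0 D=3 ZF=0 PC=4
Step 5: PC=4 exec 'ADD C, 3'. After: A=0 B=3 C=3 D=3 ZF=0 PC=5
Step 6: PC=5 exec 'MOV A, 0'. After: A=0 B=3 C=3 D=3 ZF=0 PC=6
Step 7: PC=6 exec 'MOV D, 7'. After: A=0 B=3 C=3 D=7 ZF=0 PC=7
Step 8: PC=7 exec 'MOV C, 9'. After: A=0 B=3 C=9 D=7 ZF=0 PC=8
Step 9: PC=8 exec 'SUB B, D'. After: A=0 B=-4 C=9 D=7 ZF=0 PC=9
Step 10: PC=9 exec 'MOV D, B'. After: A=0 B=-4 C=9 D=-4 ZF=0 PC=10
Step 11: PC=10 exec 'HALT'. After: A=0 B=-4 C=9 D=-4 ZF=0 PC=10 HALTED

Answer: 0 -4 9 -4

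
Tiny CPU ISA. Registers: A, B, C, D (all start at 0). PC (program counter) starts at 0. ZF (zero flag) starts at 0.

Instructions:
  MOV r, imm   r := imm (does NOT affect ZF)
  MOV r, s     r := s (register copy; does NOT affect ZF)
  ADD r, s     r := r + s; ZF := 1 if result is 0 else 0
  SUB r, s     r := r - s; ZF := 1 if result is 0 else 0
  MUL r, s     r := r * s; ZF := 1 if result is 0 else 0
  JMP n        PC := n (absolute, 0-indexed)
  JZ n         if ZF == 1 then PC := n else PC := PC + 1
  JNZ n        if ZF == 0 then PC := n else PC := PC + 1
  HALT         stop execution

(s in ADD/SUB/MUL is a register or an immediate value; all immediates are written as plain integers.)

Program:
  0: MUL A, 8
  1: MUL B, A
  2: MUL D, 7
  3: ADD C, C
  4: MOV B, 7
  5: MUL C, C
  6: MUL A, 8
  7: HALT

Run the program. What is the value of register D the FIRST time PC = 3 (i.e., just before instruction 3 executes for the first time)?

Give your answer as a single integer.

Step 1: PC=0 exec 'MUL A, 8'. After: A=0 B=0 C=0 D=0 ZF=1 PC=1
Step 2: PC=1 exec 'MUL B, A'. After: A=0 B=0 C=0 D=0 ZF=1 PC=2
Step 3: PC=2 exec 'MUL D, 7'. After: A=0 B=0 C=0 D=0 ZF=1 PC=3
First time PC=3: D=0

0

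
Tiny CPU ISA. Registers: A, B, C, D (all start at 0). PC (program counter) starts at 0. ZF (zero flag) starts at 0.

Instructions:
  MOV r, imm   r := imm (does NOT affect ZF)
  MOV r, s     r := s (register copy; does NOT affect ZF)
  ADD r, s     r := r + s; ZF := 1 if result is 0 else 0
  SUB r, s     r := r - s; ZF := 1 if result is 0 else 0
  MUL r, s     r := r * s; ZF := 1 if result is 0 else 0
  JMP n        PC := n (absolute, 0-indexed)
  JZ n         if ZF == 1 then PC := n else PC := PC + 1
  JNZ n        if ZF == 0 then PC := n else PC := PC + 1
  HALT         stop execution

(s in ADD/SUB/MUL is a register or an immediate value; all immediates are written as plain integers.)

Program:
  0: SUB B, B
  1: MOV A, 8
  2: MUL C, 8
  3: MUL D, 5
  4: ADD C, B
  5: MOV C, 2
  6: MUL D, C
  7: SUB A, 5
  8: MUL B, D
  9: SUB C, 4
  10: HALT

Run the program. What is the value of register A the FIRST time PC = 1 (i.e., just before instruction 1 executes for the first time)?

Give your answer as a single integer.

Step 1: PC=0 exec 'SUB B, B'. After: A=0 B=0 C=0 D=0 ZF=1 PC=1
First time PC=1: A=0

0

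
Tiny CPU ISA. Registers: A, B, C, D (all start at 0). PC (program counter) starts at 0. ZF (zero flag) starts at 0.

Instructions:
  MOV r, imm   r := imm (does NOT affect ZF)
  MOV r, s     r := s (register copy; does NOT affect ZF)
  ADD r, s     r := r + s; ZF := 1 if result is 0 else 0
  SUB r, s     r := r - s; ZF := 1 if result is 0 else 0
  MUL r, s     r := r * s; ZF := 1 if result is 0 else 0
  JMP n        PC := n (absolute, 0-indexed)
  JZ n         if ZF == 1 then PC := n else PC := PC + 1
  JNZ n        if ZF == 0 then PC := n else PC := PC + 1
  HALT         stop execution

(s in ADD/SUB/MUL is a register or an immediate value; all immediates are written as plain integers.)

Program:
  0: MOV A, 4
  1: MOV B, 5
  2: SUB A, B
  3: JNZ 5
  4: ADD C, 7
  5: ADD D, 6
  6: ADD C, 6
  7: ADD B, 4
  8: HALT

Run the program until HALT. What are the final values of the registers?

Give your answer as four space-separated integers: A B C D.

Step 1: PC=0 exec 'MOV A, 4'. After: A=4 B=0 C=0 D=0 ZF=0 PC=1
Step 2: PC=1 exec 'MOV B, 5'. After: A=4 B=5 C=0 D=0 ZF=0 PC=2
Step 3: PC=2 exec 'SUB A, B'. After: A=-1 B=5 C=0 D=0 ZF=0 PC=3
Step 4: PC=3 exec 'JNZ 5'. After: A=-1 B=5 C=0 D=0 ZF=0 PC=5
Step 5: PC=5 exec 'ADD D, 6'. After: A=-1 B=5 C=0 D=6 ZF=0 PC=6
Step 6: PC=6 exec 'ADD C, 6'. After: A=-1 B=5 C=6 D=6 ZF=0 PC=7
Step 7: PC=7 exec 'ADD B, 4'. After: A=-1 B=9 C=6 D=6 ZF=0 PC=8
Step 8: PC=8 exec 'HALT'. After: A=-1 B=9 C=6 D=6 ZF=0 PC=8 HALTED

Answer: -1 9 6 6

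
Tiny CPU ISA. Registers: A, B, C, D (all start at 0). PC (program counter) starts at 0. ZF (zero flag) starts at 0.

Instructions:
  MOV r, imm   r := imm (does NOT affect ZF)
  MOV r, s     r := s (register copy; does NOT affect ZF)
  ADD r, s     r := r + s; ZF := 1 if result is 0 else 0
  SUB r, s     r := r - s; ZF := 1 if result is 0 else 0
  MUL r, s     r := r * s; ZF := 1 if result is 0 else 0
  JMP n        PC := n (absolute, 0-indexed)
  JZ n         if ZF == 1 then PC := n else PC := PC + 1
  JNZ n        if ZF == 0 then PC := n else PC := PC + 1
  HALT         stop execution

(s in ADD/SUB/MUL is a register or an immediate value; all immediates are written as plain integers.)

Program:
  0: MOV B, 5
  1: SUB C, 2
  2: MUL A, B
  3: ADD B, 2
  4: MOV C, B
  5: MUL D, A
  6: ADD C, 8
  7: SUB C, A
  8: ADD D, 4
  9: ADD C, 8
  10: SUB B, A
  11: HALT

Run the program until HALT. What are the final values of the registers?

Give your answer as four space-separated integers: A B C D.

Step 1: PC=0 exec 'MOV B, 5'. After: A=0 B=5 C=0 D=0 ZF=0 PC=1
Step 2: PC=1 exec 'SUB C, 2'. After: A=0 B=5 C=-2 D=0 ZF=0 PC=2
Step 3: PC=2 exec 'MUL A, B'. After: A=0 B=5 C=-2 D=0 ZF=1 PC=3
Step 4: PC=3 exec 'ADD B, 2'. After: A=0 B=7 C=-2 D=0 ZF=0 PC=4
Step 5: PC=4 exec 'MOV C, B'. After: A=0 B=7 C=7 D=0 ZF=0 PC=5
Step 6: PC=5 exec 'MUL D, A'. After: A=0 B=7 C=7 D=0 ZF=1 PC=6
Step 7: PC=6 exec 'ADD C, 8'. After: A=0 B=7 C=15 D=0 ZF=0 PC=7
Step 8: PC=7 exec 'SUB C, A'. After: A=0 B=7 C=15 D=0 ZF=0 PC=8
Step 9: PC=8 exec 'ADD D, 4'. After: A=0 B=7 C=15 D=4 ZF=0 PC=9
Step 10: PC=9 exec 'ADD C, 8'. After: A=0 B=7 C=23 D=4 ZF=0 PC=10
Step 11: PC=10 exec 'SUB B, A'. After: A=0 B=7 C=23 D=4 ZF=0 PC=11
Step 12: PC=11 exec 'HALT'. After: A=0 B=7 C=23 D=4 ZF=0 PC=11 HALTED

Answer: 0 7 23 4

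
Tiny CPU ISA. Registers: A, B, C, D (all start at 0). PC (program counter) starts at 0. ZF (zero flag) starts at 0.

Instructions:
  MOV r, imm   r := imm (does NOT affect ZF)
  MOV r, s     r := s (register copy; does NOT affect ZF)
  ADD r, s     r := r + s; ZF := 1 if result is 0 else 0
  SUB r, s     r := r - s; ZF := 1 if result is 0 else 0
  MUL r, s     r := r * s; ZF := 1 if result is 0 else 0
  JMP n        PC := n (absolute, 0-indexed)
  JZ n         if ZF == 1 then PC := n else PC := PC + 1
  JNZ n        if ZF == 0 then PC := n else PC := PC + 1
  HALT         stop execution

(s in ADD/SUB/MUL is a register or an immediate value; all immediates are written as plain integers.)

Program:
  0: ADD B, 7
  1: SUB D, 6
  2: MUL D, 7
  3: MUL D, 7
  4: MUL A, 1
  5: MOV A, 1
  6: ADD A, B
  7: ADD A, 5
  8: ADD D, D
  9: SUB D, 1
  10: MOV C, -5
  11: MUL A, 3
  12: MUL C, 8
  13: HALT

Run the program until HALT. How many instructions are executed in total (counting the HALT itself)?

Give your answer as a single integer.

Step 1: PC=0 exec 'ADD B, 7'. After: A=0 B=7 C=0 D=0 ZF=0 PC=1
Step 2: PC=1 exec 'SUB D, 6'. After: A=0 B=7 C=0 D=-6 ZF=0 PC=2
Step 3: PC=2 exec 'MUL D, 7'. After: A=0 B=7 C=0 D=-42 ZF=0 PC=3
Step 4: PC=3 exec 'MUL D, 7'. After: A=0 B=7 C=0 D=-294 ZF=0 PC=4
Step 5: PC=4 exec 'MUL A, 1'. After: A=0 B=7 C=0 D=-294 ZF=1 PC=5
Step 6: PC=5 exec 'MOV A, 1'. After: A=1 B=7 C=0 D=-294 ZF=1 PC=6
Step 7: PC=6 exec 'ADD A, B'. After: A=8 B=7 C=0 D=-294 ZF=0 PC=7
Step 8: PC=7 exec 'ADD A, 5'. After: A=13 B=7 C=0 D=-294 ZF=0 PC=8
Step 9: PC=8 exec 'ADD D, D'. After: A=13 B=7 C=0 D=-588 ZF=0 PC=9
Step 10: PC=9 exec 'SUB D, 1'. After: A=13 B=7 C=0 D=-589 ZF=0 PC=10
Step 11: PC=10 exec 'MOV C, -5'. After: A=13 B=7 C=-5 D=-589 ZF=0 PC=11
Step 12: PC=11 exec 'MUL A, 3'. After: A=39 B=7 C=-5 D=-589 ZF=0 PC=12
Step 13: PC=12 exec 'MUL C, 8'. After: A=39 B=7 C=-40 D=-589 ZF=0 PC=13
Step 14: PC=13 exec 'HALT'. After: A=39 B=7 C=-40 D=-589 ZF=0 PC=13 HALTED
Total instructions executed: 14

Answer: 14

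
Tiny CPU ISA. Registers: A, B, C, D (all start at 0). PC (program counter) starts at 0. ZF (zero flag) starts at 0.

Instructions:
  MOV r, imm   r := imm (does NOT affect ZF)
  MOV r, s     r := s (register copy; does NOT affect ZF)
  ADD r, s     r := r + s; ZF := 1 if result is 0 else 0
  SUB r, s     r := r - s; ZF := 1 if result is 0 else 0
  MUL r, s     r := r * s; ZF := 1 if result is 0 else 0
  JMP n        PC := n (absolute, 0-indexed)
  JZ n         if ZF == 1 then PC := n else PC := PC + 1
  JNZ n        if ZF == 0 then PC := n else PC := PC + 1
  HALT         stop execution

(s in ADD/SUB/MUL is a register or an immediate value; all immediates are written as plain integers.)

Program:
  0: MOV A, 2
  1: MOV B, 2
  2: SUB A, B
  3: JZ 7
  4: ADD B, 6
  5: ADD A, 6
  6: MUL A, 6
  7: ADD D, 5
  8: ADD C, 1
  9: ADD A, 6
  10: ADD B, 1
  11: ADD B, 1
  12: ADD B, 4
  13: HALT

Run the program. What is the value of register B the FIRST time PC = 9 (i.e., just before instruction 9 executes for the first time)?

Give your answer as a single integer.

Step 1: PC=0 exec 'MOV A, 2'. After: A=2 B=0 C=0 D=0 ZF=0 PC=1
Step 2: PC=1 exec 'MOV B, 2'. After: A=2 B=2 C=0 D=0 ZF=0 PC=2
Step 3: PC=2 exec 'SUB A, B'. After: A=0 B=2 C=0 D=0 ZF=1 PC=3
Step 4: PC=3 exec 'JZ 7'. After: A=0 B=2 C=0 D=0 ZF=1 PC=7
Step 5: PC=7 exec 'ADD D, 5'. After: A=0 B=2 C=0 D=5 ZF=0 PC=8
Step 6: PC=8 exec 'ADD C, 1'. After: A=0 B=2 C=1 D=5 ZF=0 PC=9
First time PC=9: B=2

2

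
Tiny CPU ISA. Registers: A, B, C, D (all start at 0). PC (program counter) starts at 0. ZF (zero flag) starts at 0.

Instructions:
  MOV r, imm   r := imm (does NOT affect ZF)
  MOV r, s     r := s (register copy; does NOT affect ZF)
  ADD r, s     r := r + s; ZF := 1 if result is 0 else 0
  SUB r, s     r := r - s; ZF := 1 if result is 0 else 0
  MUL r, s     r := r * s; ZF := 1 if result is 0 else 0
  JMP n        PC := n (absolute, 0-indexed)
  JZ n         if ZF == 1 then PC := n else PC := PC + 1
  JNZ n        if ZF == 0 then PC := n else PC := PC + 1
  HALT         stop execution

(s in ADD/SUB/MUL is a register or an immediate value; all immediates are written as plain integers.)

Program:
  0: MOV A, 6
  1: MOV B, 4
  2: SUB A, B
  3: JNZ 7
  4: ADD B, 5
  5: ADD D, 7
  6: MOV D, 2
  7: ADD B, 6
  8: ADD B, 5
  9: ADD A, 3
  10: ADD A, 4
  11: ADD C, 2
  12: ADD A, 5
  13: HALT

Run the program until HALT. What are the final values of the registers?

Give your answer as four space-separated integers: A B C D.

Answer: 14 15 2 0

Derivation:
Step 1: PC=0 exec 'MOV A, 6'. After: A=6 B=0 C=0 D=0 ZF=0 PC=1
Step 2: PC=1 exec 'MOV B, 4'. After: A=6 B=4 C=0 D=0 ZF=0 PC=2
Step 3: PC=2 exec 'SUB A, B'. After: A=2 B=4 C=0 D=0 ZF=0 PC=3
Step 4: PC=3 exec 'JNZ 7'. After: A=2 B=4 C=0 D=0 ZF=0 PC=7
Step 5: PC=7 exec 'ADD B, 6'. After: A=2 B=10 C=0 D=0 ZF=0 PC=8
Step 6: PC=8 exec 'ADD B, 5'. After: A=2 B=15 C=0 D=0 ZF=0 PC=9
Step 7: PC=9 exec 'ADD A, 3'. After: A=5 B=15 C=0 D=0 ZF=0 PC=10
Step 8: PC=10 exec 'ADD A, 4'. After: A=9 B=15 C=0 D=0 ZF=0 PC=11
Step 9: PC=11 exec 'ADD C, 2'. After: A=9 B=15 C=2 D=0 ZF=0 PC=12
Step 10: PC=12 exec 'ADD A, 5'. After: A=14 B=15 C=2 D=0 ZF=0 PC=13
Step 11: PC=13 exec 'HALT'. After: A=14 B=15 C=2 D=0 ZF=0 PC=13 HALTED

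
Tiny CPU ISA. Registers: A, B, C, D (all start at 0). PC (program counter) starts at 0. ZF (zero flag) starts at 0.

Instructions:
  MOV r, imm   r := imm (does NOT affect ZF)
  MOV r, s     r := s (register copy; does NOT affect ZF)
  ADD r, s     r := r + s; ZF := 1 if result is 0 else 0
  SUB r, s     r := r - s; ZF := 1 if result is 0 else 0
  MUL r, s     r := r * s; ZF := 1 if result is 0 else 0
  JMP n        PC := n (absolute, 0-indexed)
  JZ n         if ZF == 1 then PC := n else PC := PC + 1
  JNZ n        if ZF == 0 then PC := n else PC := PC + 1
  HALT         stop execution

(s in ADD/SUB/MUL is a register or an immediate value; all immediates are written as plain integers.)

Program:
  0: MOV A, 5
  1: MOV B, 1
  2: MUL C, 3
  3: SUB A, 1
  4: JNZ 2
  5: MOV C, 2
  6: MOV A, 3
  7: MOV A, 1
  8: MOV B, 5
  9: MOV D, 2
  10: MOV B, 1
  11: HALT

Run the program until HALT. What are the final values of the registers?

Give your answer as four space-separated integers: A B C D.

Answer: 1 1 2 2

Derivation:
Step 1: PC=0 exec 'MOV A, 5'. After: A=5 B=0 C=0 D=0 ZF=0 PC=1
Step 2: PC=1 exec 'MOV B, 1'. After: A=5 B=1 C=0 D=0 ZF=0 PC=2
Step 3: PC=2 exec 'MUL C, 3'. After: A=5 B=1 C=0 D=0 ZF=1 PC=3
Step 4: PC=3 exec 'SUB A, 1'. After: A=4 B=1 C=0 D=0 ZF=0 PC=4
Step 5: PC=4 exec 'JNZ 2'. After: A=4 B=1 C=0 D=0 ZF=0 PC=2
Step 6: PC=2 exec 'MUL C, 3'. After: A=4 B=1 C=0 D=0 ZF=1 PC=3
Step 7: PC=3 exec 'SUB A, 1'. After: A=3 B=1 C=0 D=0 ZF=0 PC=4
Step 8: PC=4 exec 'JNZ 2'. After: A=3 B=1 C=0 D=0 ZF=0 PC=2
Step 9: PC=2 exec 'MUL C, 3'. After: A=3 B=1 C=0 D=0 ZF=1 PC=3
Step 10: PC=3 exec 'SUB A, 1'. After: A=2 B=1 C=0 D=0 ZF=0 PC=4
Step 11: PC=4 exec 'JNZ 2'. After: A=2 B=1 C=0 D=0 ZF=0 PC=2
Step 12: PC=2 exec 'MUL C, 3'. After: A=2 B=1 C=0 D=0 ZF=1 PC=3
Step 13: PC=3 exec 'SUB A, 1'. After: A=1 B=1 C=0 D=0 ZF=0 PC=4
Step 14: PC=4 exec 'JNZ 2'. After: A=1 B=1 C=0 D=0 ZF=0 PC=2
Step 15: PC=2 exec 'MUL C, 3'. After: A=1 B=1 C=0 D=0 ZF=1 PC=3
Step 16: PC=3 exec 'SUB A, 1'. After: A=0 B=1 C=0 D=0 ZF=1 PC=4
Step 17: PC=4 exec 'JNZ 2'. After: A=0 B=1 C=0 D=0 ZF=1 PC=5
Step 18: PC=5 exec 'MOV C, 2'. After: A=0 B=1 C=2 D=0 ZF=1 PC=6
Step 19: PC=6 exec 'MOV A, 3'. After: A=3 B=1 C=2 D=0 ZF=1 PC=7
Step 20: PC=7 exec 'MOV A, 1'. After: A=1 B=1 C=2 D=0 ZF=1 PC=8
Step 21: PC=8 exec 'MOV B, 5'. After: A=1 B=5 C=2 D=0 ZF=1 PC=9
Step 22: PC=9 exec 'MOV D, 2'. After: A=1 B=5 C=2 D=2 ZF=1 PC=10
Step 23: PC=10 exec 'MOV B, 1'. After: A=1 B=1 C=2 D=2 ZF=1 PC=11
Step 24: PC=11 exec 'HALT'. After: A=1 B=1 C=2 D=2 ZF=1 PC=11 HALTED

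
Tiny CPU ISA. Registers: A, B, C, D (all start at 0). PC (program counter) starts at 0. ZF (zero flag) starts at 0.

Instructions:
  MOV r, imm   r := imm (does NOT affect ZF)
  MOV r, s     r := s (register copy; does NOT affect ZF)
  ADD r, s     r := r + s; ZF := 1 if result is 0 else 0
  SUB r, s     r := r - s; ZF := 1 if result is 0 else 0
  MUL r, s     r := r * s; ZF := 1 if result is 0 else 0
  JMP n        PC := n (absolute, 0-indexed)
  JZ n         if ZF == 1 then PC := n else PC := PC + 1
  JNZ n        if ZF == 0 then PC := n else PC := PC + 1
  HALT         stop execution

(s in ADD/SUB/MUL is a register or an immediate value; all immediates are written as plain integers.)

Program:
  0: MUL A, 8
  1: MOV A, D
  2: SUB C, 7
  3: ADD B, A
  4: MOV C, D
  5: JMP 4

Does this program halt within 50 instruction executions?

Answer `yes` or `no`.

Answer: no

Derivation:
Step 1: PC=0 exec 'MUL A, 8'. After: A=0 B=0 C=0 D=0 ZF=1 PC=1
Step 2: PC=1 exec 'MOV A, D'. After: A=0 B=0 C=0 D=0 ZF=1 PC=2
Step 3: PC=2 exec 'SUB C, 7'. After: A=0 B=0 C=-7 D=0 ZF=0 PC=3
Step 4: PC=3 exec 'ADD B, A'. After: A=0 B=0 C=-7 D=0 ZF=1 PC=4
Step 5: PC=4 exec 'MOV C, D'. After: A=0 B=0 C=0 D=0 ZF=1 PC=5
Step 6: PC=5 exec 'JMP 4'. After: A=0 B=0 C=0 D=0 ZF=1 PC=4
Step 7: PC=4 exec 'MOV C, D'. After: A=0 B=0 C=0 D=0 ZF=1 PC=5
State after step 7 equals state after step 5: the program is in a cycle of length 2 and will never halt.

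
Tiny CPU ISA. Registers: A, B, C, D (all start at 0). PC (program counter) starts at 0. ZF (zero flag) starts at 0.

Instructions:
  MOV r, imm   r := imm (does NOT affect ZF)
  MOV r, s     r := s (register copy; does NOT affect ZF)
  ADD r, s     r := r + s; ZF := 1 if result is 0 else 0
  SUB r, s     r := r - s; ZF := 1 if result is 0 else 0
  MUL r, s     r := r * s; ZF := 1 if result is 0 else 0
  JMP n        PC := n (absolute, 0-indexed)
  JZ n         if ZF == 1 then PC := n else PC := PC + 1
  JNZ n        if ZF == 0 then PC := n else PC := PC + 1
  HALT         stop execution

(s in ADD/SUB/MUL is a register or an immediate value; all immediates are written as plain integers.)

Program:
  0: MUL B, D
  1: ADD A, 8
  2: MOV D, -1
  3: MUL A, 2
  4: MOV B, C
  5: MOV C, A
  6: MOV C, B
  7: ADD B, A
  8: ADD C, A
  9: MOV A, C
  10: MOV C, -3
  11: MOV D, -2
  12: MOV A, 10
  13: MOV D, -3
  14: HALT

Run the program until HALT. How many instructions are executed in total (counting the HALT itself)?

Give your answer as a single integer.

Answer: 15

Derivation:
Step 1: PC=0 exec 'MUL B, D'. After: A=0 B=0 C=0 D=0 ZF=1 PC=1
Step 2: PC=1 exec 'ADD A, 8'. After: A=8 B=0 C=0 D=0 ZF=0 PC=2
Step 3: PC=2 exec 'MOV D, -1'. After: A=8 B=0 C=0 D=-1 ZF=0 PC=3
Step 4: PC=3 exec 'MUL A, 2'. After: A=16 B=0 C=0 D=-1 ZF=0 PC=4
Step 5: PC=4 exec 'MOV B, C'. After: A=16 B=0 C=0 D=-1 ZF=0 PC=5
Step 6: PC=5 exec 'MOV C, A'. After: A=16 B=0 C=16 D=-1 ZF=0 PC=6
Step 7: PC=6 exec 'MOV C, B'. After: A=16 B=0 C=0 D=-1 ZF=0 PC=7
Step 8: PC=7 exec 'ADD B, A'. After: A=16 B=16 C=0 D=-1 ZF=0 PC=8
Step 9: PC=8 exec 'ADD C, A'. After: A=16 B=16 C=16 D=-1 ZF=0 PC=9
Step 10: PC=9 exec 'MOV A, C'. After: A=16 B=16 C=16 D=-1 ZF=0 PC=10
Step 11: PC=10 exec 'MOV C, -3'. After: A=16 B=16 C=-3 D=-1 ZF=0 PC=11
Step 12: PC=11 exec 'MOV D, -2'. After: A=16 B=16 C=-3 D=-2 ZF=0 PC=12
Step 13: PC=12 exec 'MOV A, 10'. After: A=10 B=16 C=-3 D=-2 ZF=0 PC=13
Step 14: PC=13 exec 'MOV D, -3'. After: A=10 B=16 C=-3 D=-3 ZF=0 PC=14
Step 15: PC=14 exec 'HALT'. After: A=10 B=16 C=-3 D=-3 ZF=0 PC=14 HALTED
Total instructions executed: 15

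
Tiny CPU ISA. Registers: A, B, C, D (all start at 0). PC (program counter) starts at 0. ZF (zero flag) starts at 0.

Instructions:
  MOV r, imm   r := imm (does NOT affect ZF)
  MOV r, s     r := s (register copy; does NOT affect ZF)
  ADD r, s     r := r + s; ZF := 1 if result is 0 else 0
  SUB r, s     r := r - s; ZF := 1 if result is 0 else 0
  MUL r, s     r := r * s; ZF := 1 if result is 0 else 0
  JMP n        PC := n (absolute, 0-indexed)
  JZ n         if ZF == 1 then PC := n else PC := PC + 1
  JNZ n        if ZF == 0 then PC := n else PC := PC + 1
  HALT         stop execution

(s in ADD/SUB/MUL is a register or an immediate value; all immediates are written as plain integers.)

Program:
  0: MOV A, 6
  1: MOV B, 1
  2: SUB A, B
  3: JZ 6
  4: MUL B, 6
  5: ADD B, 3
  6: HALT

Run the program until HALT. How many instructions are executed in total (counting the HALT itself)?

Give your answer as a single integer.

Step 1: PC=0 exec 'MOV A, 6'. After: A=6 B=0 C=0 D=0 ZF=0 PC=1
Step 2: PC=1 exec 'MOV B, 1'. After: A=6 B=1 C=0 D=0 ZF=0 PC=2
Step 3: PC=2 exec 'SUB A, B'. After: A=5 B=1 C=0 D=0 ZF=0 PC=3
Step 4: PC=3 exec 'JZ 6'. After: A=5 B=1 C=0 D=0 ZF=0 PC=4
Step 5: PC=4 exec 'MUL B, 6'. After: A=5 B=6 C=0 D=0 ZF=0 PC=5
Step 6: PC=5 exec 'ADD B, 3'. After: A=5 B=9 C=0 D=0 ZF=0 PC=6
Step 7: PC=6 exec 'HALT'. After: A=5 B=9 C=0 D=0 ZF=0 PC=6 HALTED
Total instructions executed: 7

Answer: 7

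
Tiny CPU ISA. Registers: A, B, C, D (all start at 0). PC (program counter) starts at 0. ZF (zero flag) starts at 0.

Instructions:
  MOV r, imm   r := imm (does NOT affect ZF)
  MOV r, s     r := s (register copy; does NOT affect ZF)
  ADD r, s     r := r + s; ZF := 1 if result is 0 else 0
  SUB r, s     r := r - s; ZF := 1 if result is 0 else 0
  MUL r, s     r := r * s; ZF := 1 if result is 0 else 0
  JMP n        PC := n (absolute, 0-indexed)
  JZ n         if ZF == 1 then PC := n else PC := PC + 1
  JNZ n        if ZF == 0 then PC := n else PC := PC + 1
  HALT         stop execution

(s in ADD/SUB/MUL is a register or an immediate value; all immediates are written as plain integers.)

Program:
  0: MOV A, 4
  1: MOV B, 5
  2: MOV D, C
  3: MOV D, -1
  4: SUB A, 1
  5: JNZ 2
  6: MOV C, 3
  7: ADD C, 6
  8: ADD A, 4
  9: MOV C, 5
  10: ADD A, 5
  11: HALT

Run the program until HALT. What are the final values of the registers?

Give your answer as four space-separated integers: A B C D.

Step 1: PC=0 exec 'MOV A, 4'. After: A=4 B=0 C=0 D=0 ZF=0 PC=1
Step 2: PC=1 exec 'MOV B, 5'. After: A=4 B=5 C=0 D=0 ZF=0 PC=2
Step 3: PC=2 exec 'MOV D, C'. After: A=4 B=5 C=0 D=0 ZF=0 PC=3
Step 4: PC=3 exec 'MOV D, -1'. After: A=4 B=5 C=0 D=-1 ZF=0 PC=4
Step 5: PC=4 exec 'SUB A, 1'. After: A=3 B=5 C=0 D=-1 ZF=0 PC=5
Step 6: PC=5 exec 'JNZ 2'. After: A=3 B=5 C=0 D=-1 ZF=0 PC=2
Step 7: PC=2 exec 'MOV D, C'. After: A=3 B=5 C=0 D=0 ZF=0 PC=3
Step 8: PC=3 exec 'MOV D, -1'. After: A=3 B=5 C=0 D=-1 ZF=0 PC=4
Step 9: PC=4 exec 'SUB A, 1'. After: A=2 B=5 C=0 D=-1 ZF=0 PC=5
Step 10: PC=5 exec 'JNZ 2'. After: A=2 B=5 C=0 D=-1 ZF=0 PC=2
Step 11: PC=2 exec 'MOV D, C'. After: A=2 B=5 C=0 D=0 ZF=0 PC=3
Step 12: PC=3 exec 'MOV D, -1'. After: A=2 B=5 C=0 D=-1 ZF=0 PC=4
Step 13: PC=4 exec 'SUB A, 1'. After: A=1 B=5 C=0 D=-1 ZF=0 PC=5
Step 14: PC=5 exec 'JNZ 2'. After: A=1 B=5 C=0 D=-1 ZF=0 PC=2
Step 15: PC=2 exec 'MOV D, C'. After: A=1 B=5 C=0 D=0 ZF=0 PC=3
Step 16: PC=3 exec 'MOV D, -1'. After: A=1 B=5 C=0 D=-1 ZF=0 PC=4
Step 17: PC=4 exec 'SUB A, 1'. After: A=0 B=5 C=0 D=-1 ZF=1 PC=5
Step 18: PC=5 exec 'JNZ 2'. After: A=0 B=5 C=0 D=-1 ZF=1 PC=6
Step 19: PC=6 exec 'MOV C, 3'. After: A=0 B=5 C=3 D=-1 ZF=1 PC=7
Step 20: PC=7 exec 'ADD C, 6'. After: A=0 B=5 C=9 D=-1 ZF=0 PC=8
Step 21: PC=8 exec 'ADD A, 4'. After: A=4 B=5 C=9 D=-1 ZF=0 PC=9
Step 22: PC=9 exec 'MOV C, 5'. After: A=4 B=5 C=5 D=-1 ZF=0 PC=10
Step 23: PC=10 exec 'ADD A, 5'. After: A=9 B=5 C=5 D=-1 ZF=0 PC=11
Step 24: PC=11 exec 'HALT'. After: A=9 B=5 C=5 D=-1 ZF=0 PC=11 HALTED

Answer: 9 5 5 -1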